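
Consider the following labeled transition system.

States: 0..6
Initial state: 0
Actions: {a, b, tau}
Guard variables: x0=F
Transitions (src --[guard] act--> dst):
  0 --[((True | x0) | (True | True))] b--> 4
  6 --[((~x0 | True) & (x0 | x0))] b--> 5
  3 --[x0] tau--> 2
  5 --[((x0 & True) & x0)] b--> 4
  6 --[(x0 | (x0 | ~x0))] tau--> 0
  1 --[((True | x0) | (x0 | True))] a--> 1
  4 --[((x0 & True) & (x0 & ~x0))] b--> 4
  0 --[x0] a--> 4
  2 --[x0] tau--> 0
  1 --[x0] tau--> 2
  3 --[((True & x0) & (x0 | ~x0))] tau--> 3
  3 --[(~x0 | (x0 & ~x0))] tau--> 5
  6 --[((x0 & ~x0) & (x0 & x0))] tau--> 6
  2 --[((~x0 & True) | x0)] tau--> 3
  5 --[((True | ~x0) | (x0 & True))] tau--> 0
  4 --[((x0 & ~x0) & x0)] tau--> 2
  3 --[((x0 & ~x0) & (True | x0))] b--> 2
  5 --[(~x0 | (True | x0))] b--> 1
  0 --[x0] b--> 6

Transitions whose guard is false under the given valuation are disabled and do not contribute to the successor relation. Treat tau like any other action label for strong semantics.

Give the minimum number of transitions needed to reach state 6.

Layered search for 6:
  L0 = {0}
  L1 = {4}
6 never appears.

Answer: UNREACHABLE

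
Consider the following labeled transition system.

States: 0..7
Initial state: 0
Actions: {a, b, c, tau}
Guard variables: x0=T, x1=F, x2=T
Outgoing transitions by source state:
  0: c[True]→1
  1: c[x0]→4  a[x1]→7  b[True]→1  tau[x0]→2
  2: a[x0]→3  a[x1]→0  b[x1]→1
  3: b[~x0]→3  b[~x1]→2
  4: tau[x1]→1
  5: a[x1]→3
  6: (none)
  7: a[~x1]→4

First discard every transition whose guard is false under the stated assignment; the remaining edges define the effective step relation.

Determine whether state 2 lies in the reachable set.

Answer: REACHABLE

Analysis:
7 transition(s) survive guard evaluation.
L0 = {0}
L1 = {1}  total {0,1}
L2 = {2,4}  total {0,1,2,4}
L3 = {3}  total {0,1,2,3,4}
Reach set: {0,1,2,3,4}
Path to 2: c·tau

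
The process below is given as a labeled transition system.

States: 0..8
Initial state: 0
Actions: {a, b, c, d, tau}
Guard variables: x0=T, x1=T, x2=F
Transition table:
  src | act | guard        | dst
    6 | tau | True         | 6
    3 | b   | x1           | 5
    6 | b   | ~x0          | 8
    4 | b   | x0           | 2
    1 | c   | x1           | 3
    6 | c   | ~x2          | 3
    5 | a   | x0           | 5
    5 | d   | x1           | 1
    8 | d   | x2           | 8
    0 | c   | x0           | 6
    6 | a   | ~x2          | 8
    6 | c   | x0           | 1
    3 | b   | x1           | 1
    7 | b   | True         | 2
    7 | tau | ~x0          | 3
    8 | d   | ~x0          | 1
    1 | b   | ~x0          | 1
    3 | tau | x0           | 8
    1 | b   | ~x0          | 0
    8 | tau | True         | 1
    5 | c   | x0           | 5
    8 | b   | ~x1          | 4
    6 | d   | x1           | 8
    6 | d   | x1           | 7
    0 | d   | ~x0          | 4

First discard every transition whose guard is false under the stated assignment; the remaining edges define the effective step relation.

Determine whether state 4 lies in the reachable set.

After dropping false guards: 17 live edges.
L0 = {0}
L1 = {6}  now seen {0,6}
L2 = {1,3,7,8}  now seen {0,1,3,6,7,8}
L3 = {2,5}  now seen {0,1,2,3,5,6,7,8}
R = {0,1,2,3,5,6,7,8}

Answer: UNREACHABLE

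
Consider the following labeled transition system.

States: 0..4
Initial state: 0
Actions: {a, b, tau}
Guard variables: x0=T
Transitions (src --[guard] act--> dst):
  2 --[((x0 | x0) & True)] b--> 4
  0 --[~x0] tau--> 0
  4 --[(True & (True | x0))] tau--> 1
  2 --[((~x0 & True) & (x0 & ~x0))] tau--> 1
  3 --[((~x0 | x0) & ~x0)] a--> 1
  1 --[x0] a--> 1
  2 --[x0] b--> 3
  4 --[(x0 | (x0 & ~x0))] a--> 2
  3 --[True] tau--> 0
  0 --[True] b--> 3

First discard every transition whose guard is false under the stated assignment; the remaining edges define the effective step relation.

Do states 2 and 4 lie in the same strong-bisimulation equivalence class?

Refine partition for ~:
  round 0: {{0,1,2,3,4}}
  round 1: {{0,2},{1},{3},{4}}
  round 2: {{0},{1},{2},{3},{4}}
stable after 3 split(s): 5 block(s)
class of 2: {2}; class of 4: {4}

Answer: NOT BISIMILAR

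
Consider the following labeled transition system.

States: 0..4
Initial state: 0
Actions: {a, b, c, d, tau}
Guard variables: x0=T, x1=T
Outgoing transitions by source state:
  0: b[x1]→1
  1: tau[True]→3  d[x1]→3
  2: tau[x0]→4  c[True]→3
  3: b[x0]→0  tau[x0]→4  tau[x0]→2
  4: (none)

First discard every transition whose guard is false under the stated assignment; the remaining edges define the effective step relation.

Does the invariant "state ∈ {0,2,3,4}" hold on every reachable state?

Safe = {0,2,3,4}
R = {0,1,2,3,4}
  0: ok
  1: outside
  2: ok
  3: ok
  4: ok
counterexample path to 1: b

Answer: INVARIANT VIOLATED at state 1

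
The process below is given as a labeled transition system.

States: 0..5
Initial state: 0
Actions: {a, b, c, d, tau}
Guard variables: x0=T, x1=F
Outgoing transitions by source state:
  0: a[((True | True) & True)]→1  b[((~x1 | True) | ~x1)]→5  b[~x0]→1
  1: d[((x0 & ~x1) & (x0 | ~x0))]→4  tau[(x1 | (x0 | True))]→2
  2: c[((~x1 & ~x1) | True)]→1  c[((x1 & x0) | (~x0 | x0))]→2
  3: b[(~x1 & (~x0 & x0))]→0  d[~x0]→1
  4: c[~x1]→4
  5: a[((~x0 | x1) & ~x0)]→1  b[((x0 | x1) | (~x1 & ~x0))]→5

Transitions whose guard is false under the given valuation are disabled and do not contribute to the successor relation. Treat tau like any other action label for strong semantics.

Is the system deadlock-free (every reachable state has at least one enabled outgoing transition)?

Reach set: {0,1,2,4,5}
  0: a→1  b→5  [2 out]
  1: d→4  tau→2  [2 out]
  2: c→1  c→2  [2 out]
  4: c→4  [1 out]
  5: b→5  [1 out]

Answer: DEADLOCK-FREE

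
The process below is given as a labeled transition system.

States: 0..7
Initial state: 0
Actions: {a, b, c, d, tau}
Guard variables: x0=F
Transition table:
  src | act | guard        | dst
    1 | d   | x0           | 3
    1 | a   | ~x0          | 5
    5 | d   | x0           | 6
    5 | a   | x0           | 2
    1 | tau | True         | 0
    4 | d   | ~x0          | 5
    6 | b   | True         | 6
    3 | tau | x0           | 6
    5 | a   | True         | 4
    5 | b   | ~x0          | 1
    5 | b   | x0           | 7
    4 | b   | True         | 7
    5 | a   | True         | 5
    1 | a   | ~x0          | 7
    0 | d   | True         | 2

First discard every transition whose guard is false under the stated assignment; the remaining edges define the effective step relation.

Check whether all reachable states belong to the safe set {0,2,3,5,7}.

Answer: INVARIANT HOLDS

Analysis:
Allowed set {0,2,3,5,7}
Reach set: {0,2}
  0: ok
  2: ok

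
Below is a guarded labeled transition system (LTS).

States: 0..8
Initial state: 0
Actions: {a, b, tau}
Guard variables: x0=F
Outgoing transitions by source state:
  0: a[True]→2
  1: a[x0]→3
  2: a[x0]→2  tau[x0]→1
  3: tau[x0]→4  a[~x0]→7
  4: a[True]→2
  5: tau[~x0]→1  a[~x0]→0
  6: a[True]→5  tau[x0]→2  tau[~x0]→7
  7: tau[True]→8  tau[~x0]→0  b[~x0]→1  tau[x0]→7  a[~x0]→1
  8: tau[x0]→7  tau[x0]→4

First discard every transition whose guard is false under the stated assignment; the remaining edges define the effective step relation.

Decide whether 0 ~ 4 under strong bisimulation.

Answer: BISIMILAR

Analysis:
Bisimulation quotient by refinement:
  π0 = {{0,1,2,3,4,5,6,7,8}}
  π1 = {{0,3,4},{1,2,8},{5,6},{7}}
  π2 = {{0,4},{1,2,8},{3},{5},{6},{7}}
6 equivalence class(es) (converged in 3)
class of 0: {0,4}; class of 4: {0,4}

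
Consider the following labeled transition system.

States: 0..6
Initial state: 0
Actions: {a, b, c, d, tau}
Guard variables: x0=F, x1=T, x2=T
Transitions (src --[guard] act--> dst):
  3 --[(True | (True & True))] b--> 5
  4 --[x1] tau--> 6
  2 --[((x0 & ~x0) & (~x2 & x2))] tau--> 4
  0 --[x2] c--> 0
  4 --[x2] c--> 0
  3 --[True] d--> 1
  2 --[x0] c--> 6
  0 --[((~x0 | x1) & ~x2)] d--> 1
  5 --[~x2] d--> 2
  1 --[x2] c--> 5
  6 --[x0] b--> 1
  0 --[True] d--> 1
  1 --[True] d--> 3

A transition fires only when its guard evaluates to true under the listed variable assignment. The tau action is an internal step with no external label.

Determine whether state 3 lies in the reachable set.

Answer: REACHABLE

Working:
8 transition(s) survive guard evaluation.
depth 0: {0}
depth 1: {1}  total {0,1}
depth 2: {3,5}  total {0,1,3,5}
Reach set: {0,1,3,5}
Path to 3: d·d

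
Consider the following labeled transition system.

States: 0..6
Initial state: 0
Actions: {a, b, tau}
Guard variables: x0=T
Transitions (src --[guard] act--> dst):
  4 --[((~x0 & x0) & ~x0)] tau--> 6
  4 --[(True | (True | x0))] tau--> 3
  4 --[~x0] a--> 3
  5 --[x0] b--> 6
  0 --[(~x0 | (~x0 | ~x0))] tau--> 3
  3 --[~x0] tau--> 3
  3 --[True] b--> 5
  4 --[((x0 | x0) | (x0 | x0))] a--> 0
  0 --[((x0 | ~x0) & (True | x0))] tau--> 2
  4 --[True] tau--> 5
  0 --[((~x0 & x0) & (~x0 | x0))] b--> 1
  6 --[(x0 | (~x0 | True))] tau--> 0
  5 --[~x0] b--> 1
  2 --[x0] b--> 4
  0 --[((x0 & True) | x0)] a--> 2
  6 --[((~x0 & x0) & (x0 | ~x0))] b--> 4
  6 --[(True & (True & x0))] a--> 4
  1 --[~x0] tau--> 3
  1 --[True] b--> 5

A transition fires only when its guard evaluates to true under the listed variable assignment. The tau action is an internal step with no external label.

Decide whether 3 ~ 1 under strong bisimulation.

Compute ~ classes (split until stable):
  π0 = {{0,1,2,3,4,5,6}}
  π1 = {{0,4,6},{1,2,3,5}}
  π2 = {{0},{1,3},{2,5},{4},{6}}
  π3 = {{0},{1,3},{2},{4},{5},{6}}
6 equivalence class(es) (converged in 4)
[3]={1,3}  [1]={1,3}

Answer: BISIMILAR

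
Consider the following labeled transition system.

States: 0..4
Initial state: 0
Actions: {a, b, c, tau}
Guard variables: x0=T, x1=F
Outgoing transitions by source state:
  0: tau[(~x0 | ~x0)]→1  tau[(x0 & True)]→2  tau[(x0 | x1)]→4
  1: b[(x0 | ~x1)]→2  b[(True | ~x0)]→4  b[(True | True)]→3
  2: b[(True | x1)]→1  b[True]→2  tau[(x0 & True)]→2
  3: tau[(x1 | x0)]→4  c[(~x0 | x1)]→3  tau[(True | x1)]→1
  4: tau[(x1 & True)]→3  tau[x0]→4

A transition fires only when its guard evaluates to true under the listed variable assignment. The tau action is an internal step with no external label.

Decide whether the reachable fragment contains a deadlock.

Answer: DEADLOCK-FREE

Analysis:
R = {0,1,2,3,4}
  0: tau→2  tau→4  [2 out]
  1: b→2  b→3  b→4  [3 out]
  2: b→1  b→2  tau→2  [3 out]
  3: tau→1  tau→4  [2 out]
  4: tau→4  [1 out]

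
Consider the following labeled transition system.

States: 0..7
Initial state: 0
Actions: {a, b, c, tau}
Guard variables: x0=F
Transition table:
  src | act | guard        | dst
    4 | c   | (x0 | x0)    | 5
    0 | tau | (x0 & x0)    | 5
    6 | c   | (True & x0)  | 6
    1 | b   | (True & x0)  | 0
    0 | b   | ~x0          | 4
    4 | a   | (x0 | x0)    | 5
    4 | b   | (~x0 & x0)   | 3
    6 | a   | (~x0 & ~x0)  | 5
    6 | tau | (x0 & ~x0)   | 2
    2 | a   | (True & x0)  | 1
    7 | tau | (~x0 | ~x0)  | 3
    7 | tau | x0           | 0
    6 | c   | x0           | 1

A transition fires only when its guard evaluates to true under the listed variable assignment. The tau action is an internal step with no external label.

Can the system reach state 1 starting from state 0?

Answer: UNREACHABLE

Trace:
3 transition(s) survive guard evaluation.
Layer 0: {0}
Layer 1: {4}  cumulative {0,4}
Reach set: {0,4}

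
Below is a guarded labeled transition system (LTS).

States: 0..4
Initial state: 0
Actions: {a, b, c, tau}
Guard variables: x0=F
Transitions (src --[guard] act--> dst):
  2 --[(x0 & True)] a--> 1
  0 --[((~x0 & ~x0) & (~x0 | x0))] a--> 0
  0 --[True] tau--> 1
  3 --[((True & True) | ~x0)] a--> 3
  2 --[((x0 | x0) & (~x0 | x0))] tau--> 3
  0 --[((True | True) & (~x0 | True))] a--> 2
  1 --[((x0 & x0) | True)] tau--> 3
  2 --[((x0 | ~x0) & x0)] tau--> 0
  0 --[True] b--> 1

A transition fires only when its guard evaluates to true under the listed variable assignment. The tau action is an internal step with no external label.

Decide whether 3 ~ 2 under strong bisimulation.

Compute ~ classes (split until stable):
  π0 = {{0,1,2,3,4}}
  π1 = {{0},{1},{2,4},{3}}
stable after 2 split(s): 4 block(s)
3∈{3}, 2∈{2,4}

Answer: NOT BISIMILAR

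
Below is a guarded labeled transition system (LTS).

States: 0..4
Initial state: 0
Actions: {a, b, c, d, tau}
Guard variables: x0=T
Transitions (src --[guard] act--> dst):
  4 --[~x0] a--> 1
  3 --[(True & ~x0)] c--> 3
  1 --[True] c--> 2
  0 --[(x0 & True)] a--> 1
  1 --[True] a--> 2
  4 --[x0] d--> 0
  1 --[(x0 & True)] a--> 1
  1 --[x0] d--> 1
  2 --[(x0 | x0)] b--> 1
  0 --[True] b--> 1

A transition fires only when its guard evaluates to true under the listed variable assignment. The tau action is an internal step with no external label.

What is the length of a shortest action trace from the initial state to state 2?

Answer: 2

Working:
Breadth-first toward 2:
  depth 0: {0}
  depth 1: {1}
  depth 2: {2}
depth(2)=2, e.g. a·a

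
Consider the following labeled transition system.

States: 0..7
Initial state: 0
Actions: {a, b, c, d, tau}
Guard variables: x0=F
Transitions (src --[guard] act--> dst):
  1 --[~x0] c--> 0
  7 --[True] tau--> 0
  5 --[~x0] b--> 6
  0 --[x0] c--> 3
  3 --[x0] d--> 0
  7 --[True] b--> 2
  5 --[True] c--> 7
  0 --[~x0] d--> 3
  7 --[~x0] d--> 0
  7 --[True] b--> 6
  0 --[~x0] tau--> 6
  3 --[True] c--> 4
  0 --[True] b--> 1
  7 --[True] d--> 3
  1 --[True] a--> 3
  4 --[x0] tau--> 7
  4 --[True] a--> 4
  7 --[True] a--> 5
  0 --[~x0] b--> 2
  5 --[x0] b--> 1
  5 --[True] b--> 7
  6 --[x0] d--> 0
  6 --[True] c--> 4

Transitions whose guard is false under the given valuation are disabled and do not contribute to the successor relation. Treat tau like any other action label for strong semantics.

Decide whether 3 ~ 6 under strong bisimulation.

Compute ~ classes (split until stable):
  round 0: {{0,1,2,3,4,5,6,7}}
  round 1: {{0},{1},{2},{3,6},{4},{5},{7}}
7 equivalence class(es) (converged in 2)
[3]={3,6}  [6]={3,6}

Answer: BISIMILAR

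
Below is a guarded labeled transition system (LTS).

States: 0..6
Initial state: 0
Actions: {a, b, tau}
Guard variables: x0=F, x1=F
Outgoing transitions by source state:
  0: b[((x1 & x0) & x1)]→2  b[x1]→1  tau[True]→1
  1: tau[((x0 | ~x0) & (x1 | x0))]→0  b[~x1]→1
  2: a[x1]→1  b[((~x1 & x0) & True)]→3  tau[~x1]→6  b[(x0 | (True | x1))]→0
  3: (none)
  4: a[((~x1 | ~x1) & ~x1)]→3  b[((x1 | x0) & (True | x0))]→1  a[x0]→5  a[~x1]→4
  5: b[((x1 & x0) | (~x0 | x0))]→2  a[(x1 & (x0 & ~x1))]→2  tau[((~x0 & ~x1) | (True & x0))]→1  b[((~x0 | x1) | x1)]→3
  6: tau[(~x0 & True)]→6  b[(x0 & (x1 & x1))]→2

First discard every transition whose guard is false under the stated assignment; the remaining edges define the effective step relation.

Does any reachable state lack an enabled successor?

R = {0,1}
  0: tau→1  [1 exit(s)]
  1: b→1  [1 exit(s)]

Answer: DEADLOCK-FREE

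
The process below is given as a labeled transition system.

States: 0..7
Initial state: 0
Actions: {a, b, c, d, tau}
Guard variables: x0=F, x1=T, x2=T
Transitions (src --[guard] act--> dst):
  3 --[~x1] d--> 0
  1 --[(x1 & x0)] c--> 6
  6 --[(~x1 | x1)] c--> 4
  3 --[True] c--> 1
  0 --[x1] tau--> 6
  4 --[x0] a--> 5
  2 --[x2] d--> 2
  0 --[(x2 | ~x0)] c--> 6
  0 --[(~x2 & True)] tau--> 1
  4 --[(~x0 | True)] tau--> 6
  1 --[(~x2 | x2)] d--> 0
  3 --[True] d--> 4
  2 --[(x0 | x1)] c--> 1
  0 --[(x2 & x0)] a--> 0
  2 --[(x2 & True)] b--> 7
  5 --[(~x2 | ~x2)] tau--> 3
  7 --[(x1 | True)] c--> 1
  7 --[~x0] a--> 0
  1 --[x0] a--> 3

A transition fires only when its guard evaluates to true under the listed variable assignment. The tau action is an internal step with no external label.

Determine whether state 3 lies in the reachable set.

Answer: UNREACHABLE

Analysis:
Guard filter leaves 12 enabled edge(s).
depth 0: {0}
depth 1: {6}  now seen {0,6}
depth 2: {4}  now seen {0,4,6}
R = {0,4,6}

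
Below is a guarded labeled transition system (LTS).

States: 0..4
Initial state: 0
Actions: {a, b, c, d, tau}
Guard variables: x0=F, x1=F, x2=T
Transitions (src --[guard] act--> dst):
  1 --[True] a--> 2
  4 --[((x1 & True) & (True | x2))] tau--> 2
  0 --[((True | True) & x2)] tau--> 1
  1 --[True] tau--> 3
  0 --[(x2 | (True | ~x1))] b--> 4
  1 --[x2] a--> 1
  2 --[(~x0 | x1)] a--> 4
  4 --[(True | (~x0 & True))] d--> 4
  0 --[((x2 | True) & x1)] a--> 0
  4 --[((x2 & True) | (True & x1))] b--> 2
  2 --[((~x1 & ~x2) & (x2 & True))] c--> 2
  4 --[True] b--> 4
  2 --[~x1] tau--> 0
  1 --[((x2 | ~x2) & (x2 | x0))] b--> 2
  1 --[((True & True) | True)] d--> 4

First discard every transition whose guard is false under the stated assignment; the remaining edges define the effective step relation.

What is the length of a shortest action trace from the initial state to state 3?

Layered search for 3:
  L0 = {0}
  L1 = {1,4}
  L2 = {2,3}
depth(3)=2, e.g. tau·tau

Answer: 2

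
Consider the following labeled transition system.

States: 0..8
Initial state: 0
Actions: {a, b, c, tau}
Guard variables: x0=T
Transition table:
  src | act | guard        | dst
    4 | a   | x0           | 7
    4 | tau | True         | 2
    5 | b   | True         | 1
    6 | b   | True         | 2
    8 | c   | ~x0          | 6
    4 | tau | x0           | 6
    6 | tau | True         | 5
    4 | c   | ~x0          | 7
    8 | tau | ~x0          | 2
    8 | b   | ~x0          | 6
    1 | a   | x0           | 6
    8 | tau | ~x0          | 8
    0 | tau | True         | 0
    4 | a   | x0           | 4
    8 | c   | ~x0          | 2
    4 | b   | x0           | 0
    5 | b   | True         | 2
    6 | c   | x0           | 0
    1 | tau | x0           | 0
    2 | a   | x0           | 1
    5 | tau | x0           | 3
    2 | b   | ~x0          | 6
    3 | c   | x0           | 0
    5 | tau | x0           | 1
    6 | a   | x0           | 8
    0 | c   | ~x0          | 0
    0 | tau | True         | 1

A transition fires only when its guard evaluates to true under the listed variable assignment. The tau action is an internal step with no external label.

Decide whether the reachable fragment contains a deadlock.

Answer: DEADLOCK at state 8

Analysis:
R = {0,1,2,3,5,6,8}
  0: tau→0  tau→1  [deg 2]
  1: a→6  tau→0  [deg 2]
  2: a→1  [deg 1]
  3: c→0  [deg 1]
  5: b→1  b→2  tau→1  tau→3  [deg 4]
  6: a→8  b→2  c→0  tau→5  [deg 4]
  8: ∅  [deadlock]
Path to 8: tau·a·a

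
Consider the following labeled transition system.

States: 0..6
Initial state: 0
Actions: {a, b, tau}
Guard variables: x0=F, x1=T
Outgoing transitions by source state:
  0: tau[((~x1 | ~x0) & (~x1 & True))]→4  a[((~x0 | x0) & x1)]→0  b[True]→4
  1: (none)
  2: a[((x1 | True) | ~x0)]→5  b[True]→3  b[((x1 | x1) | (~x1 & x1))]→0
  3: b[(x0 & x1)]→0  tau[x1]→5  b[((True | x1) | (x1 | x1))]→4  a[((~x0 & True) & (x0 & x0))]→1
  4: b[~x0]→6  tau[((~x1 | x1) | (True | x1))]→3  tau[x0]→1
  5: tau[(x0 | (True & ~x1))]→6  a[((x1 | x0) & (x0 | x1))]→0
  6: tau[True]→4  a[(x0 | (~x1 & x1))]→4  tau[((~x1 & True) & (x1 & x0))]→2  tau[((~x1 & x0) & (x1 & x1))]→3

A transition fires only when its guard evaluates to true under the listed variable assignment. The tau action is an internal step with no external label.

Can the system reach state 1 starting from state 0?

After dropping false guards: 11 live edges.
depth 0: {0}
depth 1: {4}  now seen {0,4}
depth 2: {3,6}  now seen {0,3,4,6}
depth 3: {5}  now seen {0,3,4,5,6}
Reachable = {0,3,4,5,6}

Answer: UNREACHABLE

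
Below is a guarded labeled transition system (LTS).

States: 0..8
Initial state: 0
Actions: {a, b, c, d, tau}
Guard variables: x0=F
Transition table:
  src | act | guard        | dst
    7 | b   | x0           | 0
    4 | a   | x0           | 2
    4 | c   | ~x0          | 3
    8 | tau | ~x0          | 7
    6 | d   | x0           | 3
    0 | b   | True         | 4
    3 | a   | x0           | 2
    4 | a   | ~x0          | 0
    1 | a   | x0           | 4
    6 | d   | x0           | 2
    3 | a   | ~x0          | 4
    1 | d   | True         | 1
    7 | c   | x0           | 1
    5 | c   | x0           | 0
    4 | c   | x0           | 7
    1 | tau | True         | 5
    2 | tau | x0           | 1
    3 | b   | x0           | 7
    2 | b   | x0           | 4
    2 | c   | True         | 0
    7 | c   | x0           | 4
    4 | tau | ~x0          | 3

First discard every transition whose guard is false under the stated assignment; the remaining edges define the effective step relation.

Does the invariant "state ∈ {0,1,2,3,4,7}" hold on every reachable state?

Safe = {0,1,2,3,4,7}
Reach set: {0,3,4}
  0: safe
  3: safe
  4: safe

Answer: INVARIANT HOLDS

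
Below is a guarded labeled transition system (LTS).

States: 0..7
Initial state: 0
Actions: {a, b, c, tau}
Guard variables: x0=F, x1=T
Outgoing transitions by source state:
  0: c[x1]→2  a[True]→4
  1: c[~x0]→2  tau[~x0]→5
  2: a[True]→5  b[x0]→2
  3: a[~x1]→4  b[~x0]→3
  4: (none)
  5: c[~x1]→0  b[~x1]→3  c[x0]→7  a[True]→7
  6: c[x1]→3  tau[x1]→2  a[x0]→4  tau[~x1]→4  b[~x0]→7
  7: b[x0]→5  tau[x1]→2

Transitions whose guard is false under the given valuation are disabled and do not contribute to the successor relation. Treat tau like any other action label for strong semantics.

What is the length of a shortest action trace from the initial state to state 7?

Breadth-first toward 7:
  depth 0: {0}
  depth 1: {2,4}
  depth 2: {5}
  depth 3: {7}
7 enters at depth 3; path c·a·a

Answer: 3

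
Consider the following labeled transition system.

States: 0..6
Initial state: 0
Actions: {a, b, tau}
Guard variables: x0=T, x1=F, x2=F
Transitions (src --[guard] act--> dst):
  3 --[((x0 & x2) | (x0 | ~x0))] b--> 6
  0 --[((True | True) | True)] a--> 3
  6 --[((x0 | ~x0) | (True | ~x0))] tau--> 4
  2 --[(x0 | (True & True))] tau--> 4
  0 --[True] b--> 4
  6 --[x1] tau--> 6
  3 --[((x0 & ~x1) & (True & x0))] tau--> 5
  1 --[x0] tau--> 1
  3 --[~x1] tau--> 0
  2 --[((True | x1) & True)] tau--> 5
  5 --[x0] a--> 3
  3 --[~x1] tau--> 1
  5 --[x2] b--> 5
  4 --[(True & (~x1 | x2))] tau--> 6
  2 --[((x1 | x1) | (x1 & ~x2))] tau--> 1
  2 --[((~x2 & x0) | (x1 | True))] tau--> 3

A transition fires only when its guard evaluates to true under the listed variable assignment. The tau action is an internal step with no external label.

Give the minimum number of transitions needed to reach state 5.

Breadth-first toward 5:
  depth 0: {0}
  depth 1: {3,4}
  depth 2: {1,5,6}
first hit 5 at d=2 via a·tau

Answer: 2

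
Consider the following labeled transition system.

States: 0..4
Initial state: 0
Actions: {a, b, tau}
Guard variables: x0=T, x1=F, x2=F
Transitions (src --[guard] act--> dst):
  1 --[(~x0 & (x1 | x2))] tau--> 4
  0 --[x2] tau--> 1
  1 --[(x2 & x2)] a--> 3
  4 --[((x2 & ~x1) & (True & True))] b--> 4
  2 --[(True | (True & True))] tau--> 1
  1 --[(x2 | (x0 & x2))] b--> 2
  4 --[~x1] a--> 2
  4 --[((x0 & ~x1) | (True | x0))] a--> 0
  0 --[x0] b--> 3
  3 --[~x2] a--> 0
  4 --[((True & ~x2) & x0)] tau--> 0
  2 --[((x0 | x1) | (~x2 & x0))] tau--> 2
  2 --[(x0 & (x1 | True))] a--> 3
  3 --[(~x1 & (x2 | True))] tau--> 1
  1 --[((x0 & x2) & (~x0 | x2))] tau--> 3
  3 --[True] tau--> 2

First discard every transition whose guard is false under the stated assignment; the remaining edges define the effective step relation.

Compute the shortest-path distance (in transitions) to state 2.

Breadth-first toward 2:
  L0 = {0}
  L1 = {3}
  L2 = {1,2}
2 enters at depth 2; path b·tau

Answer: 2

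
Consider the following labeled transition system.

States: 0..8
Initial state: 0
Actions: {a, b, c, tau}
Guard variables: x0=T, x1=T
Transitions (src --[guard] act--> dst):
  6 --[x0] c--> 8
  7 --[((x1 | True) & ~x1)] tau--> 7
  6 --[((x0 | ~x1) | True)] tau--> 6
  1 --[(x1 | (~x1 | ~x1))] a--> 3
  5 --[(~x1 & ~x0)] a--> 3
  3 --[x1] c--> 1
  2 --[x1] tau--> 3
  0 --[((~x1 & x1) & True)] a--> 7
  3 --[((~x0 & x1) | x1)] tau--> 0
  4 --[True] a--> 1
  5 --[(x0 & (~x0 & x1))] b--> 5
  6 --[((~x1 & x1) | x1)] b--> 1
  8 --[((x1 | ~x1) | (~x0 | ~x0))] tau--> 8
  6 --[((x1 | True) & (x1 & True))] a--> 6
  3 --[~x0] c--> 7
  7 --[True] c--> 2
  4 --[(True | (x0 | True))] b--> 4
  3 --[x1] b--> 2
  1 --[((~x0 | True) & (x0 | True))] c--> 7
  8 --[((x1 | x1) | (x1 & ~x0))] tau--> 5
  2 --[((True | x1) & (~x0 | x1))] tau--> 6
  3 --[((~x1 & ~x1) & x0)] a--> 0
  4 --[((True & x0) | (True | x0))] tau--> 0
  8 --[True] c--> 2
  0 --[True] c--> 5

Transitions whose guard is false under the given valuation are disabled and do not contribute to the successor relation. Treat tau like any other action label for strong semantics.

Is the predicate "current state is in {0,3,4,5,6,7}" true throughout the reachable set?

Answer: INVARIANT HOLDS

Trace:
Inv-set: {0,3,4,5,6,7}
Reach set: {0,5}
  0: ✓
  5: ✓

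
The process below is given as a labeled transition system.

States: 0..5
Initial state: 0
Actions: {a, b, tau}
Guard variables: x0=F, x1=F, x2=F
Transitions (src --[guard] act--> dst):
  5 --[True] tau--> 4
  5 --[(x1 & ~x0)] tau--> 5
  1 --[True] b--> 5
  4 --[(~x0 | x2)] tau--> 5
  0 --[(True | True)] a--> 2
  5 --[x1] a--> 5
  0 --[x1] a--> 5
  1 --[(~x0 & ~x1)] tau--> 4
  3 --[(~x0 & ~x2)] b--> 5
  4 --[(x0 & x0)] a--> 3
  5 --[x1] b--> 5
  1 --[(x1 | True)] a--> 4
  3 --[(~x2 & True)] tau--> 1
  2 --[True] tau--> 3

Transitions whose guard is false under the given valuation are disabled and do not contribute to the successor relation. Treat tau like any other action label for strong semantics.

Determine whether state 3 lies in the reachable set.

Answer: REACHABLE

Working:
Guard filter leaves 9 enabled edge(s).
L0 = {0}
L1 = {2}  cumulative {0,2}
L2 = {3}  cumulative {0,2,3}
L3 = {1,5}  cumulative {0,1,2,3,5}
L4 = {4}  cumulative {0,1,2,3,4,5}
R = {0,1,2,3,4,5}
Path to 3: a·tau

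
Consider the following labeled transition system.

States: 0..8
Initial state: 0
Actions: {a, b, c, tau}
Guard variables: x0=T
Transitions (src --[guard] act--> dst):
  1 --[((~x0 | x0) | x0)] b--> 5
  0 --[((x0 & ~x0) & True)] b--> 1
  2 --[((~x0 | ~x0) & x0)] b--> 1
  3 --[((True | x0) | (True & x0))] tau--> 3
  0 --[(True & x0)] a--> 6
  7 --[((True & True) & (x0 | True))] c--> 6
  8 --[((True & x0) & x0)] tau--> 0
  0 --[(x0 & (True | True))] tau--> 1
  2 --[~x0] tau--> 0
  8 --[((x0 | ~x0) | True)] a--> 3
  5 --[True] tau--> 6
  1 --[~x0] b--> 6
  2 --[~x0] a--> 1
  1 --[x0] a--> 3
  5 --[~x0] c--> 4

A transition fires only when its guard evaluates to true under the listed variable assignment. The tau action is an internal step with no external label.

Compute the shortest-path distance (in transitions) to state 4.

Breadth-first toward 4:
  depth 0: {0}
  depth 1: {1,6}
  depth 2: {3,5}
4 never appears.

Answer: UNREACHABLE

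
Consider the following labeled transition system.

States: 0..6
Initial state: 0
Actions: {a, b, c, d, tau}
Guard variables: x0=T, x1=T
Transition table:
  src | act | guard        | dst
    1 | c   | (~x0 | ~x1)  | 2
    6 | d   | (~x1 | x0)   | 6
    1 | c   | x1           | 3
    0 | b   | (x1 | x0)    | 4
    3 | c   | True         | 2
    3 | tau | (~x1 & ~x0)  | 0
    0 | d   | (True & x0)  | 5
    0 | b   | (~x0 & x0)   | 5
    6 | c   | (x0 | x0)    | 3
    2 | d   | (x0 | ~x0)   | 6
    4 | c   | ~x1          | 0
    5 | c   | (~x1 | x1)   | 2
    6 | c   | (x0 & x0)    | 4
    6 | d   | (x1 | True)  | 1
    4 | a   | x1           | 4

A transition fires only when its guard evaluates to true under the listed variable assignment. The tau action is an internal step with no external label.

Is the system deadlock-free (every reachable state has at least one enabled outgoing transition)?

Answer: DEADLOCK-FREE

Analysis:
Reachable = {0,1,2,3,4,5,6}
  0: b→4  d→5  [deg 2]
  1: c→3  [deg 1]
  2: d→6  [deg 1]
  3: c→2  [deg 1]
  4: a→4  [deg 1]
  5: c→2  [deg 1]
  6: c→3  c→4  d→1  d→6  [deg 4]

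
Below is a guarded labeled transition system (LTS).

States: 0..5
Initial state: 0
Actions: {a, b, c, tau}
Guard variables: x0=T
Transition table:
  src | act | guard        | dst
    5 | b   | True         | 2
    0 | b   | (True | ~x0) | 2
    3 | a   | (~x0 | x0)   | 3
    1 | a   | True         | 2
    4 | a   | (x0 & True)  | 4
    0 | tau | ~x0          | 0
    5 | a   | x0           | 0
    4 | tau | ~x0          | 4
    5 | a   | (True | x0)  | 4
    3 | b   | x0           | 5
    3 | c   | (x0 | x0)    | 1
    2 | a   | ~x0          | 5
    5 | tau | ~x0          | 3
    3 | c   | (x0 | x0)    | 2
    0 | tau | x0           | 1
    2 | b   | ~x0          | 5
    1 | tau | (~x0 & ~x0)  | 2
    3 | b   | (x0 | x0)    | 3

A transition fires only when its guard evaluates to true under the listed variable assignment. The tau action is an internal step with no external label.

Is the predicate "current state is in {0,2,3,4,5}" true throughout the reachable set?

Safe = {0,2,3,4,5}
Reachable = {0,1,2}
  0: safe
  1: VIOLATES
  2: safe
witness against invariant: tau → 1

Answer: INVARIANT VIOLATED at state 1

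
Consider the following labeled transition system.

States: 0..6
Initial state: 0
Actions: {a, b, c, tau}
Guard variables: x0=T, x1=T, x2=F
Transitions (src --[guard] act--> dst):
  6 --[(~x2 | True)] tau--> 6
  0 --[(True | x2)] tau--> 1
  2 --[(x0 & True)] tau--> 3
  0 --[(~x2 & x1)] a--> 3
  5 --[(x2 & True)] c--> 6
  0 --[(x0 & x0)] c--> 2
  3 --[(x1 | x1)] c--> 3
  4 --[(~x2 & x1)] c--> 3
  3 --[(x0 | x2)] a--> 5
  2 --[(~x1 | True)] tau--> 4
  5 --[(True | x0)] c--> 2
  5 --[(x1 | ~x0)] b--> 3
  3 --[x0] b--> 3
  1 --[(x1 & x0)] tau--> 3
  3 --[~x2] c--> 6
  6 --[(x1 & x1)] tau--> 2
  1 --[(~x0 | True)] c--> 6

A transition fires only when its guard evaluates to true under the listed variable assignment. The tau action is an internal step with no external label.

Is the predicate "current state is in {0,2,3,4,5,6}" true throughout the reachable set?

Safe = {0,2,3,4,5,6}
Reach set: {0,1,2,3,4,5,6}
  0: ✓
  1: outside
  2: ✓
  3: ✓
  4: ✓
  5: ✓
  6: ✓
reach 1 via tau — violates

Answer: INVARIANT VIOLATED at state 1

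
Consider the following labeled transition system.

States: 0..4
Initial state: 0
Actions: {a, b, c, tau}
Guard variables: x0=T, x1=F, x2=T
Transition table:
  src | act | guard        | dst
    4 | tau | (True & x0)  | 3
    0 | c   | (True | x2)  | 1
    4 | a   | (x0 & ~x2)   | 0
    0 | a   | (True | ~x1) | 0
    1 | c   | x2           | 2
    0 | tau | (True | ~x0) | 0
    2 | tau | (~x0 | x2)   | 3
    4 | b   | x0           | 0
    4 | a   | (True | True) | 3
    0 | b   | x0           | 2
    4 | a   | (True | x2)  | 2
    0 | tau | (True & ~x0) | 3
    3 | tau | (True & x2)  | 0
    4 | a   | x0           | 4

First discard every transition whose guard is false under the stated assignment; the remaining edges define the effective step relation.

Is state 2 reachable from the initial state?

12 transition(s) survive guard evaluation.
depth 0: {0}
depth 1: {1,2}  now seen {0,1,2}
depth 2: {3}  now seen {0,1,2,3}
Reach set: {0,1,2,3}
trace reaching 2: b

Answer: REACHABLE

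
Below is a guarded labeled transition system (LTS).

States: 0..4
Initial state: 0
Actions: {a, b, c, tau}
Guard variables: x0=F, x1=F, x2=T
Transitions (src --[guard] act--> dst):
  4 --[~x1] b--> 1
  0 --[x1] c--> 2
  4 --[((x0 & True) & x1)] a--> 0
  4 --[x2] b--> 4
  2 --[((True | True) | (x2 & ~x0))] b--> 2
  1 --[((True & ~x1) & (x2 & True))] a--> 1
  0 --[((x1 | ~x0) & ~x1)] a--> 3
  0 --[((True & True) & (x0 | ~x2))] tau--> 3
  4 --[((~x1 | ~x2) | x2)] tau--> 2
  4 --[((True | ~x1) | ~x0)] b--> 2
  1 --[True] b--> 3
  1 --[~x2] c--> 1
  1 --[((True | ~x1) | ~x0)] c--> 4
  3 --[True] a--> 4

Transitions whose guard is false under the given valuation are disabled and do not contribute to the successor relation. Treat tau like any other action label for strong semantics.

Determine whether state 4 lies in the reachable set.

Guard filter leaves 10 enabled edge(s).
Layer 0: {0}
Layer 1: {3}  total {0,3}
Layer 2: {4}  total {0,3,4}
Layer 3: {1,2}  total {0,1,2,3,4}
Reach set: {0,1,2,3,4}
witness 4: a·a

Answer: REACHABLE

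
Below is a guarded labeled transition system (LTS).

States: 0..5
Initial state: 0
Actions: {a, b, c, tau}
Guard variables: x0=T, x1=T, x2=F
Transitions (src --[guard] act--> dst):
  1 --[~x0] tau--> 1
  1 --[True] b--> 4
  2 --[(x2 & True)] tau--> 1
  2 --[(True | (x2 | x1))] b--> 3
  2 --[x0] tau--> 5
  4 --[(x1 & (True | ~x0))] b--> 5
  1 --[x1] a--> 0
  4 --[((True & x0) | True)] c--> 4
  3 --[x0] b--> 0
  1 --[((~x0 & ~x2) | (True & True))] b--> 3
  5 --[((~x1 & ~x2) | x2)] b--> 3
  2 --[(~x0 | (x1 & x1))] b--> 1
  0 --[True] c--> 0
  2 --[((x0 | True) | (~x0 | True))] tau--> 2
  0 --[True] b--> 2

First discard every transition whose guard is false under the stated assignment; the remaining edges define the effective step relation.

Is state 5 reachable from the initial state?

Answer: REACHABLE

Trace:
12 transition(s) survive guard evaluation.
Layer 0: {0}
Layer 1: {2}  cumulative {0,2}
Layer 2: {1,3,5}  cumulative {0,1,2,3,5}
Layer 3: {4}  cumulative {0,1,2,3,4,5}
Reach set: {0,1,2,3,4,5}
Path to 5: b·tau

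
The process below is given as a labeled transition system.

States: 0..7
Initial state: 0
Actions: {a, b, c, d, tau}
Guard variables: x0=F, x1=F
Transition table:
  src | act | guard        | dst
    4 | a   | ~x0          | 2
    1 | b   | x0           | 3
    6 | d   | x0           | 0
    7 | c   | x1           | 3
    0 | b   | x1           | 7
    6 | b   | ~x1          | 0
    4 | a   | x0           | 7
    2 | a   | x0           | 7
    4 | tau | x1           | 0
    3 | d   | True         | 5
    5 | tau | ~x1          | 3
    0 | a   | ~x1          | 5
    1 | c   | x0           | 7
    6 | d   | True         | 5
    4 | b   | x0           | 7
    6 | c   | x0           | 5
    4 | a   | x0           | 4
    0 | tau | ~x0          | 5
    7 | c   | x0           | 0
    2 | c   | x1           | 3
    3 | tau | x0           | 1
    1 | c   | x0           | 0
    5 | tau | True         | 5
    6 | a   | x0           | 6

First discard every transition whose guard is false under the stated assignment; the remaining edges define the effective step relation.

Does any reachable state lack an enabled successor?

R = {0,3,5}
  0: a→5  tau→5  [2 exit(s)]
  3: d→5  [1 exit(s)]
  5: tau→3  tau→5  [2 exit(s)]

Answer: DEADLOCK-FREE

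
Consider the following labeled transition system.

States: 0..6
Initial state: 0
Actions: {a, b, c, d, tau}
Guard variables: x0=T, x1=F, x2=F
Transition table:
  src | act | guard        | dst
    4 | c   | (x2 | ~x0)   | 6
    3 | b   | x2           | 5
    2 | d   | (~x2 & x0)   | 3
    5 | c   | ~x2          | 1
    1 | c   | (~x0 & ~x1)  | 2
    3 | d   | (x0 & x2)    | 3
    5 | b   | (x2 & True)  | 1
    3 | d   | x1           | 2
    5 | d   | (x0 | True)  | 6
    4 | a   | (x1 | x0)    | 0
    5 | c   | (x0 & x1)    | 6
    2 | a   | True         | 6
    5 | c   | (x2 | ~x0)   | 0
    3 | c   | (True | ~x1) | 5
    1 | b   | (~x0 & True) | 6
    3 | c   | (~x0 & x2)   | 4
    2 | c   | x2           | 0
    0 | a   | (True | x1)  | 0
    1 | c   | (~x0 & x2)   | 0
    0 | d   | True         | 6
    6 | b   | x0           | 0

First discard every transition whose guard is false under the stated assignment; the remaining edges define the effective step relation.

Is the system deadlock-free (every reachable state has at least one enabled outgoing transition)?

Answer: DEADLOCK-FREE

Analysis:
Reach set: {0,6}
  0: a→0  d→6  [2 exit(s)]
  6: b→0  [1 exit(s)]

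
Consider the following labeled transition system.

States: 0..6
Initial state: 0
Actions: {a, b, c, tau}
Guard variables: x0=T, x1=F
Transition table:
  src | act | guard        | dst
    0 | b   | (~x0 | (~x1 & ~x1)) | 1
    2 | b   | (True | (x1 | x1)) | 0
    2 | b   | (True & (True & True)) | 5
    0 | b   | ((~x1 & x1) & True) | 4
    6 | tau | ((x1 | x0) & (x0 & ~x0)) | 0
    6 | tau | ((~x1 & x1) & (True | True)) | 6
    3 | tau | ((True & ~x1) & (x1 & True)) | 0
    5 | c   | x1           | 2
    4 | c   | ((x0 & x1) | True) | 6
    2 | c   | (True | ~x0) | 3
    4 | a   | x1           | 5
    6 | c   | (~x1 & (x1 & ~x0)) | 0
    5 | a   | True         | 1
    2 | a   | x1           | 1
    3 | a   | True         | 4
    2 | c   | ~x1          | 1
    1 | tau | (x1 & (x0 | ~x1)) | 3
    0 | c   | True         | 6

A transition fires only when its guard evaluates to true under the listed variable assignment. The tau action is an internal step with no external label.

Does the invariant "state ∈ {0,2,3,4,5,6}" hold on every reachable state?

Inv-set: {0,2,3,4,5,6}
R = {0,1,6}
  0: ✓
  1: ✗ unsafe
  6: ✓
reach 1 via b — violates

Answer: INVARIANT VIOLATED at state 1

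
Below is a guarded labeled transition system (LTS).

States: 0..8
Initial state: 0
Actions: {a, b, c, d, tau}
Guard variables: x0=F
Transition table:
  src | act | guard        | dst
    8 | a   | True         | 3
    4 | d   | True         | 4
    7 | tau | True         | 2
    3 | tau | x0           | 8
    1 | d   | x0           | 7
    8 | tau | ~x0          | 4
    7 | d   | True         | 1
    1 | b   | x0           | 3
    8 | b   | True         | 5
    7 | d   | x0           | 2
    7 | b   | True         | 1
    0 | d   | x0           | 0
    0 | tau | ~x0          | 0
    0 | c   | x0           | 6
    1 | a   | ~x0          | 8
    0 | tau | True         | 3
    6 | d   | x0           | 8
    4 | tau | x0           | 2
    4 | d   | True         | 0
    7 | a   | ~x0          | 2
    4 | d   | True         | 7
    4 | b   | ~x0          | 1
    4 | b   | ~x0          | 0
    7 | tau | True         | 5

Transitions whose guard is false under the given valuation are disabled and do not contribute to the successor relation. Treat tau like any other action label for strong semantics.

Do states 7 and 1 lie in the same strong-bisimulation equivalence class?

Refine partition for ~:
  π0 = {{0,1,2,3,4,5,6,7,8}}
  π1 = {{0},{1},{2,3,5,6},{4},{7},{8}}
stable after 2 split(s): 6 block(s)
[7]={7}  [1]={1}

Answer: NOT BISIMILAR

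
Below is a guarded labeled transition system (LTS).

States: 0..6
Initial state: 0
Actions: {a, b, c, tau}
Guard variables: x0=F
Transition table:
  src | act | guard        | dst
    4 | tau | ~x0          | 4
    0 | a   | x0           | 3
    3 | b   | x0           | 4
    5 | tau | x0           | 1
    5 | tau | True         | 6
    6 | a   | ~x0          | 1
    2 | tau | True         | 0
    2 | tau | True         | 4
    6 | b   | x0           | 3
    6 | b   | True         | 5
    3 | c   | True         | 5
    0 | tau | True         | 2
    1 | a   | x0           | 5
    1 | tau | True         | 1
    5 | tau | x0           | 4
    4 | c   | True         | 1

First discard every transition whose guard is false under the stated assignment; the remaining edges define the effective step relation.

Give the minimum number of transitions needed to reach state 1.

Answer: 3

Analysis:
BFS to 1:
  depth 0: {0}
  depth 1: {2}
  depth 2: {4}
  depth 3: {1}
depth(1)=3, e.g. tau·tau·c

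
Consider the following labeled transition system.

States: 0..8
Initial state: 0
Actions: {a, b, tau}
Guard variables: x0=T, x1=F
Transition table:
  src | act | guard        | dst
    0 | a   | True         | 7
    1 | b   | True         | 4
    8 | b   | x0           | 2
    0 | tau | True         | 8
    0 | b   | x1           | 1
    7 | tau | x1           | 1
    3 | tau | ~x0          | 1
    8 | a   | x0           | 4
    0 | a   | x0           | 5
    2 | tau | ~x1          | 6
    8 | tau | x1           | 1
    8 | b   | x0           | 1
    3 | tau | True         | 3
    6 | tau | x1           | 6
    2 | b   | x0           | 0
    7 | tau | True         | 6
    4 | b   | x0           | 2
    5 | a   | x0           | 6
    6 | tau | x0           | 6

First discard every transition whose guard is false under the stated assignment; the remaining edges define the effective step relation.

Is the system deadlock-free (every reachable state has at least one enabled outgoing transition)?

Reach set: {0,1,2,4,5,6,7,8}
  0: a→5  a→7  tau→8  [deg 3]
  1: b→4  [deg 1]
  2: b→0  tau→6  [deg 2]
  4: b→2  [deg 1]
  5: a→6  [deg 1]
  6: tau→6  [deg 1]
  7: tau→6  [deg 1]
  8: a→4  b→1  b→2  [deg 3]

Answer: DEADLOCK-FREE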